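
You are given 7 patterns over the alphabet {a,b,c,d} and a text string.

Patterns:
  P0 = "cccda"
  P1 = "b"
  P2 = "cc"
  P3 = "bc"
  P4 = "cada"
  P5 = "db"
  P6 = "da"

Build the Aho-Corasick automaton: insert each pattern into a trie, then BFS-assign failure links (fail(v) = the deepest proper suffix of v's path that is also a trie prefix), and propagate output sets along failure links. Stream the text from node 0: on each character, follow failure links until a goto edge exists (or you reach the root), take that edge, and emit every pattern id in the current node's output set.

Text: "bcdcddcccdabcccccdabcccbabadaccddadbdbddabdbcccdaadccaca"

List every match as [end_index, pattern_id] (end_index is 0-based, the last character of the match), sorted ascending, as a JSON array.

Build:
Trie (insert patterns):
  0='ε' goto b→6 c→1 d→11
  1='c' goto a→8 c→2
  2='cc' goto c→3  ←P2
  3='ccc' goto d→4
  4='cccd' goto a→5
  5='cccda' goto ·  ←P0
  6='b' goto c→7  ←P1
  7='bc' goto ·  ←P3
  8='ca' goto d→9
  9='cad' goto a→10
  10='cada' goto ·  ←P4
  11='d' goto a→13 b→12
  12='db' goto ·  ←P5
  13='da' goto ·  ←P6

Failure links (BFS by depth):
  n1('c'): parent n0 fail=0; on 'c' 0 → fail=0;  out ∅∪∅=∅
  n6('b'): parent n0 fail=0; on 'b' 0 → fail=0;  out {1}∪∅={1}
  n11('d'): parent n0 fail=0; on 'd' 0 → fail=0;  out ∅∪∅=∅
  n2('cc'): parent n1 fail=0; on 'c' 0 → fail=1;  out {2}∪∅={2}
  n7('bc'): parent n6 fail=0; on 'c' 0 → fail=1;  out {3}∪∅={3}
  n8('ca'): parent n1 fail=0; on 'a' 0 → fail=0;  out ∅∪∅=∅
  n12('db'): parent n11 fail=0; on 'b' 0 → fail=6;  out {5}∪{1}={1,5}
  n13('da'): parent n11 fail=0; on 'a' 0 → fail=0;  out {6}∪∅={6}
  n3('ccc'): parent n2 fail=1; on 'c' 1 → fail=2;  out ∅∪{2}={2}
  n9('cad'): parent n8 fail=0; on 'd' 0 → fail=11;  out ∅∪∅=∅
  n4('cccd'): parent n3 fail=2; on 'd' 2→1→0 → fail=11;  out ∅∪∅=∅
  n10('cada'): parent n9 fail=11; on 'a' 11 → fail=13;  out {4}∪{6}={4,6}
  n5('cccda'): parent n4 fail=11; on 'a' 11 → fail=13;  out {0}∪{6}={0,6}

Text stream:
pos 0 'b': at 6  emit P1@[0:0]
pos 1 'c': at 7  emit P3@[0:1]
pos 2 'd': at 11 (via fail)
pos 3 'c': at 1 (via fail)
pos 4 'd': at 11 (via fail)
pos 5 'd': at 11 (via fail)
pos 6 'c': at 1 (via fail)
pos 7 'c': at 2  emit P2@[6:7]
pos 8 'c': at 3  emit P2@[7:8]
pos 9 'd': at 4
pos 10 'a': at 5  emit P0@[6:10],P6@[9:10]
pos 11 'b': at 6 (via fail)  emit P1@[11:11]
pos 12 'c': at 7  emit P3@[11:12]
pos 13 'c': at 2 (via fail)  emit P2@[12:13]
pos 14 'c': at 3  emit P2@[13:14]
pos 15 'c': at 3 (via fail)  emit P2@[14:15]
pos 16 'c': at 3 (via fail)  emit P2@[15:16]
pos 17 'd': at 4
pos 18 'a': at 5  emit P0@[14:18],P6@[17:18]
pos 19 'b': at 6 (via fail)  emit P1@[19:19]
pos 20 'c': at 7  emit P3@[19:20]
pos 21 'c': at 2 (via fail)  emit P2@[20:21]
pos 22 'c': at 3  emit P2@[21:22]
pos 23 'b': at 6 (via fail)  emit P1@[23:23]
pos 24 'a': at 0 (via fail)
pos 25 'b': at 6  emit P1@[25:25]
pos 26 'a': at 0 (via fail)
pos 27 'd': at 11
pos 28 'a': at 13  emit P6@[27:28]
pos 29 'c': at 1 (via fail)
pos 30 'c': at 2  emit P2@[29:30]
pos 31 'd': at 11 (via fail)
pos 32 'd': at 11 (via fail)
pos 33 'a': at 13  emit P6@[32:33]
pos 34 'd': at 11 (via fail)
pos 35 'b': at 12  emit P1@[35:35],P5@[34:35]
pos 36 'd': at 11 (via fail)
pos 37 'b': at 12  emit P1@[37:37],P5@[36:37]
pos 38 'd': at 11 (via fail)
pos 39 'd': at 11 (via fail)
pos 40 'a': at 13  emit P6@[39:40]
pos 41 'b': at 6 (via fail)  emit P1@[41:41]
pos 42 'd': at 11 (via fail)
pos 43 'b': at 12  emit P1@[43:43],P5@[42:43]
pos 44 'c': at 7 (via fail)  emit P3@[43:44]
pos 45 'c': at 2 (via fail)  emit P2@[44:45]
pos 46 'c': at 3  emit P2@[45:46]
pos 47 'd': at 4
pos 48 'a': at 5  emit P0@[44:48],P6@[47:48]
pos 49 'a': at 0 (via fail)
pos 50 'd': at 11
pos 51 'c': at 1 (via fail)
pos 52 'c': at 2  emit P2@[51:52]
pos 53 'a': at 8 (via fail)
pos 54 'c': at 1 (via fail)
pos 55 'a': at 8

Result: [[0,1],[1,3],[7,2],[8,2],[10,0],[10,6],[11,1],[12,3],[13,2],[14,2],[15,2],[16,2],[18,0],[18,6],[19,1],[20,3],[21,2],[22,2],[23,1],[25,1],[28,6],[30,2],[33,6],[35,1],[35,5],[37,1],[37,5],[40,6],[41,1],[43,1],[43,5],[44,3],[45,2],[46,2],[48,0],[48,6],[52,2]]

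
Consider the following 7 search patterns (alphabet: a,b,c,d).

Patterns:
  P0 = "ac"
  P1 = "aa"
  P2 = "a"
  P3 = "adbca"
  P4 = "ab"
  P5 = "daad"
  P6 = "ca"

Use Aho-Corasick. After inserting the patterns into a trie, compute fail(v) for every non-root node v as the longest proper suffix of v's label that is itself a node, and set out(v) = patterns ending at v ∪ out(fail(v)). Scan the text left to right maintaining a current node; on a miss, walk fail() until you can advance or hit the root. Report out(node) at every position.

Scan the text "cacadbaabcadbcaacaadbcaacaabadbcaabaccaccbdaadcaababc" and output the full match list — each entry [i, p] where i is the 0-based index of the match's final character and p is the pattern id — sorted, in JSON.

Build automaton:
Trie nodes:
  0='ε' goto a→1 c→13 d→9
  1='a' goto a→3 b→8 c→2 d→4  ←P2
  2='ac' goto ·  ←P0
  3='aa' goto ·  ←P1
  4='ad' goto b→5
  5='adb' goto c→6
  6='adbc' goto a→7
  7='adbca' goto ·  ←P3
  8='ab' goto ·  ←P4
  9='d' goto a→10
  10='da' goto a→11
  11='daa' goto d→12
  12='daad' goto ·  ←P5
  13='c' goto a→14
  14='ca' goto ·  ←P6

Failure links (BFS by depth):
  fail(1) 'a': from fail(0)=0 chase 'a': 0 ⇒ 0;  out={2}∪out(0)={2}
  fail(9) 'd': from fail(0)=0 chase 'd': 0 ⇒ 0;  out=∅∪out(0)=∅
  fail(13) 'c': from fail(0)=0 chase 'c': 0 ⇒ 0;  out=∅∪out(0)=∅
  fail(2) 'ac': from fail(1)=0 chase 'c': 0 ⇒ 13;  out={0}∪out(13)={0}
  fail(3) 'aa': from fail(1)=0 chase 'a': 0 ⇒ 1;  out={1}∪out(1)={1,2}
  fail(4) 'ad': from fail(1)=0 chase 'd': 0 ⇒ 9;  out=∅∪out(9)=∅
  fail(8) 'ab': from fail(1)=0 chase 'b': 0 ⇒ 0;  out={4}∪out(0)={4}
  fail(10) 'da': from fail(9)=0 chase 'a': 0 ⇒ 1;  out=∅∪out(1)={2}
  fail(14) 'ca': from fail(13)=0 chase 'a': 0 ⇒ 1;  out={6}∪out(1)={2,6}
  fail(5) 'adb': from fail(4)=9 chase 'b': 9→0 ⇒ 0;  out=∅∪out(0)=∅
  fail(11) 'daa': from fail(10)=1 chase 'a': 1 ⇒ 3;  out=∅∪out(3)={1,2}
  fail(6) 'adbc': from fail(5)=0 chase 'c': 0 ⇒ 13;  out=∅∪out(13)=∅
  fail(12) 'daad': from fail(11)=3 chase 'd': 3→1 ⇒ 4;  out={5}∪out(4)={5}
  fail(7) 'adbca': from fail(6)=13 chase 'a': 13 ⇒ 14;  out={3}∪out(14)={2,3,6}

Text stream:
pos 0 'c': at 13
pos 1 'a': at 14  emit P2@[1:1],P6@[0:1]
pos 2 'c': at 2 (fail-walked)  emit P0@[1:2]
pos 3 'a': at 14 (fail-walked)  emit P2@[3:3],P6@[2:3]
pos 4 'd': at 4 (fail-walked)
pos 5 'b': at 5
pos 6 'a': at 1 (fail-walked)  emit P2@[6:6]
pos 7 'a': at 3  emit P1@[6:7],P2@[7:7]
pos 8 'b': at 8 (fail-walked)  emit P4@[7:8]
pos 9 'c': at 13 (fail-walked)
pos 10 'a': at 14  emit P2@[10:10],P6@[9:10]
pos 11 'd': at 4 (fail-walked)
pos 12 'b': at 5
pos 13 'c': at 6
pos 14 'a': at 7  emit P2@[14:14],P3@[10:14],P6@[13:14]
pos 15 'a': at 3 (fail-walked)  emit P1@[14:15],P2@[15:15]
pos 16 'c': at 2 (fail-walked)  emit P0@[15:16]
pos 17 'a': at 14 (fail-walked)  emit P2@[17:17],P6@[16:17]
pos 18 'a': at 3 (fail-walked)  emit P1@[17:18],P2@[18:18]
pos 19 'd': at 4 (fail-walked)
pos 20 'b': at 5
pos 21 'c': at 6
pos 22 'a': at 7  emit P2@[22:22],P3@[18:22],P6@[21:22]
pos 23 'a': at 3 (fail-walked)  emit P1@[22:23],P2@[23:23]
pos 24 'c': at 2 (fail-walked)  emit P0@[23:24]
pos 25 'a': at 14 (fail-walked)  emit P2@[25:25],P6@[24:25]
pos 26 'a': at 3 (fail-walked)  emit P1@[25:26],P2@[26:26]
pos 27 'b': at 8 (fail-walked)  emit P4@[26:27]
pos 28 'a': at 1 (fail-walked)  emit P2@[28:28]
pos 29 'd': at 4
pos 30 'b': at 5
pos 31 'c': at 6
pos 32 'a': at 7  emit P2@[32:32],P3@[28:32],P6@[31:32]
pos 33 'a': at 3 (fail-walked)  emit P1@[32:33],P2@[33:33]
pos 34 'b': at 8 (fail-walked)  emit P4@[33:34]
pos 35 'a': at 1 (fail-walked)  emit P2@[35:35]
pos 36 'c': at 2  emit P0@[35:36]
pos 37 'c': at 13 (fail-walked)
pos 38 'a': at 14  emit P2@[38:38],P6@[37:38]
pos 39 'c': at 2 (fail-walked)  emit P0@[38:39]
pos 40 'c': at 13 (fail-walked)
pos 41 'b': at 0 (fail-walked)
pos 42 'd': at 9
pos 43 'a': at 10  emit P2@[43:43]
pos 44 'a': at 11  emit P1@[43:44],P2@[44:44]
pos 45 'd': at 12  emit P5@[42:45]
pos 46 'c': at 13 (fail-walked)
pos 47 'a': at 14  emit P2@[47:47],P6@[46:47]
pos 48 'a': at 3 (fail-walked)  emit P1@[47:48],P2@[48:48]
pos 49 'b': at 8 (fail-walked)  emit P4@[48:49]
pos 50 'a': at 1 (fail-walked)  emit P2@[50:50]
pos 51 'b': at 8  emit P4@[50:51]
pos 52 'c': at 13 (fail-walked)

Matches: [[1,2],[1,6],[2,0],[3,2],[3,6],[6,2],[7,1],[7,2],[8,4],[10,2],[10,6],[14,2],[14,3],[14,6],[15,1],[15,2],[16,0],[17,2],[17,6],[18,1],[18,2],[22,2],[22,3],[22,6],[23,1],[23,2],[24,0],[25,2],[25,6],[26,1],[26,2],[27,4],[28,2],[32,2],[32,3],[32,6],[33,1],[33,2],[34,4],[35,2],[36,0],[38,2],[38,6],[39,0],[43,2],[44,1],[44,2],[45,5],[47,2],[47,6],[48,1],[48,2],[49,4],[50,2],[51,4]]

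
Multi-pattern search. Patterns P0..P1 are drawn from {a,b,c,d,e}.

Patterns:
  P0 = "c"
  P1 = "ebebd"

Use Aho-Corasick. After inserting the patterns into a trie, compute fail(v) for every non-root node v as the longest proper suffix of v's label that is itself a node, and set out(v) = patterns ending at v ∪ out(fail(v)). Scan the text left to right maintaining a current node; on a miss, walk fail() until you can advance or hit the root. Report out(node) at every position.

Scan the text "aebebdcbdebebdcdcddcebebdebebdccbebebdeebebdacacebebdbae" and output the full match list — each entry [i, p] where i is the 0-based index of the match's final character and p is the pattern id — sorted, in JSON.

Build automaton:
Trie (insert patterns):
  n0 'ε': c→1 e→2
  n1 'c': ·  ←P0
  n2 'e': b→3
  n3 'eb': e→4
  n4 'ebe': b→5
  n5 'ebeb': d→6
  n6 'ebebd': ·  ←P1

Failure links (BFS by depth):
  fail(1) 'c': from fail(0)=0 chase 'c': 0 ⇒ 0;  out={0}∪out(0)={0}
  fail(2) 'e': from fail(0)=0 chase 'e': 0 ⇒ 0;  out=∅∪out(0)=∅
  fail(3) 'eb': from fail(2)=0 chase 'b': 0 ⇒ 0;  out=∅∪out(0)=∅
  fail(4) 'ebe': from fail(3)=0 chase 'e': 0 ⇒ 2;  out=∅∪out(2)=∅
  fail(5) 'ebeb': from fail(4)=2 chase 'b': 2 ⇒ 3;  out=∅∪out(3)=∅
  fail(6) 'ebebd': from fail(5)=3 chase 'd': 3→0 ⇒ 0;  out={1}∪out(0)={1}

Scan:
pos 0 'a': at 0
pos 1 'e': at 2
pos 2 'b': at 3
pos 3 'e': at 4
pos 4 'b': at 5
pos 5 'd': at 6  emit P1@[1:5]
pos 6 'c': at 1 ·f  emit P0@[6:6]
pos 7 'b': at 0 ·f
pos 8 'd': at 0
pos 9 'e': at 2
pos 10 'b': at 3
pos 11 'e': at 4
pos 12 'b': at 5
pos 13 'd': at 6  emit P1@[9:13]
pos 14 'c': at 1 ·f  emit P0@[14:14]
pos 15 'd': at 0 ·f
pos 16 'c': at 1  emit P0@[16:16]
pos 17 'd': at 0 ·f
pos 18 'd': at 0
pos 19 'c': at 1  emit P0@[19:19]
pos 20 'e': at 2 ·f
pos 21 'b': at 3
pos 22 'e': at 4
pos 23 'b': at 5
pos 24 'd': at 6  emit P1@[20:24]
pos 25 'e': at 2 ·f
pos 26 'b': at 3
pos 27 'e': at 4
pos 28 'b': at 5
pos 29 'd': at 6  emit P1@[25:29]
pos 30 'c': at 1 ·f  emit P0@[30:30]
pos 31 'c': at 1 ·f  emit P0@[31:31]
pos 32 'b': at 0 ·f
pos 33 'e': at 2
pos 34 'b': at 3
pos 35 'e': at 4
pos 36 'b': at 5
pos 37 'd': at 6  emit P1@[33:37]
pos 38 'e': at 2 ·f
pos 39 'e': at 2 ·f
pos 40 'b': at 3
pos 41 'e': at 4
pos 42 'b': at 5
pos 43 'd': at 6  emit P1@[39:43]
pos 44 'a': at 0 ·f
pos 45 'c': at 1  emit P0@[45:45]
pos 46 'a': at 0 ·f
pos 47 'c': at 1  emit P0@[47:47]
pos 48 'e': at 2 ·f
pos 49 'b': at 3
pos 50 'e': at 4
pos 51 'b': at 5
pos 52 'd': at 6  emit P1@[48:52]
pos 53 'b': at 0 ·f
pos 54 'a': at 0
pos 55 'e': at 2

Matches: [[5,1],[6,0],[13,1],[14,0],[16,0],[19,0],[24,1],[29,1],[30,0],[31,0],[37,1],[43,1],[45,0],[47,0],[52,1]]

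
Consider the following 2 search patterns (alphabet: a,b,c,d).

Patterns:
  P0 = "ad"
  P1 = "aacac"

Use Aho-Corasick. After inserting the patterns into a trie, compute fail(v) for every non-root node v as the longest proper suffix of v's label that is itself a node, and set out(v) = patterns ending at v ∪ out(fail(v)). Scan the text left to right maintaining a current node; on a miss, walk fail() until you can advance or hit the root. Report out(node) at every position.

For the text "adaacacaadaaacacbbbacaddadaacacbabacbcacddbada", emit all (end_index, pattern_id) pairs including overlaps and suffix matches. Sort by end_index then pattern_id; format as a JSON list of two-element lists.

Build:
Trie (insert patterns):
  n0 'ε': a→1
  n1 'a': a→3 d→2
  n2 'ad': ·  ←P0
  n3 'aa': c→4
  n4 'aac': a→5
  n5 'aaca': c→6
  n6 'aacac': ·  ←P1

BFS fail/out derivation:
  n1('a'): parent n0 fail=0; on 'a' 0 → fail=0;  out ∅∪∅=∅
  n2('ad'): parent n1 fail=0; on 'd' 0 → fail=0;  out {0}∪∅={0}
  n3('aa'): parent n1 fail=0; on 'a' 0 → fail=1;  out ∅∪∅=∅
  n4('aac'): parent n3 fail=1; on 'c' 1→0 → fail=0;  out ∅∪∅=∅
  n5('aaca'): parent n4 fail=0; on 'a' 0 → fail=1;  out ∅∪∅=∅
  n6('aacac'): parent n5 fail=1; on 'c' 1→0 → fail=0;  out {1}∪∅={1}

Scan:
i=0 'a': node 0→1
i=1 'd': node 1→2  → match P0@[0:1]
i=2 'a': node 2→1 ·f
i=3 'a': node 1→3
i=4 'c': node 3→4
i=5 'a': node 4→5
i=6 'c': node 5→6  → match P1@[2:6]
i=7 'a': node 6→1 ·f
i=8 'a': node 1→3
i=9 'd': node 3→2 ·f  → match P0@[8:9]
i=10 'a': node 2→1 ·f
i=11 'a': node 1→3
i=12 'a': node 3→3 ·f
i=13 'c': node 3→4
i=14 'a': node 4→5
i=15 'c': node 5→6  → match P1@[11:15]
i=16 'b': node 6→0 ·f
i=17 'b': node 0→0
i=18 'b': node 0→0
i=19 'a': node 0→1
i=20 'c': node 1→0 ·f
i=21 'a': node 0→1
i=22 'd': node 1→2  → match P0@[21:22]
i=23 'd': node 2→0 ·f
i=24 'a': node 0→1
i=25 'd': node 1→2  → match P0@[24:25]
i=26 'a': node 2→1 ·f
i=27 'a': node 1→3
i=28 'c': node 3→4
i=29 'a': node 4→5
i=30 'c': node 5→6  → match P1@[26:30]
i=31 'b': node 6→0 ·f
i=32 'a': node 0→1
i=33 'b': node 1→0 ·f
i=34 'a': node 0→1
i=35 'c': node 1→0 ·f
i=36 'b': node 0→0
i=37 'c': node 0→0
i=38 'a': node 0→1
i=39 'c': node 1→0 ·f
i=40 'd': node 0→0
i=41 'd': node 0→0
i=42 'b': node 0→0
i=43 'a': node 0→1
i=44 'd': node 1→2  → match P0@[43:44]
i=45 'a': node 2→1 ·f

Result: [[1,0],[6,1],[9,0],[15,1],[22,0],[25,0],[30,1],[44,0]]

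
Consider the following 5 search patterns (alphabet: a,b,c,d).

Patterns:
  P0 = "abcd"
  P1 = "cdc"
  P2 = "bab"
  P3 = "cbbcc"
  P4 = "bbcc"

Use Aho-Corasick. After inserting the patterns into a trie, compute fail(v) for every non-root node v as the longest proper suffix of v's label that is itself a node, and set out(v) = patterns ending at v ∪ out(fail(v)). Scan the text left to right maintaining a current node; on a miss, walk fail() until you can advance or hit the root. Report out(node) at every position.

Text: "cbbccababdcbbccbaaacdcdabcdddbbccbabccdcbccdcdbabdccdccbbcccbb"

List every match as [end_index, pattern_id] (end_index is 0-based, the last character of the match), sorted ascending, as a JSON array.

Construct AC machine:
Trie nodes:
  0='ε' goto a→1 b→8 c→5
  1='a' goto b→2
  2='ab' goto c→3
  3='abc' goto d→4
  4='abcd' goto ·  ←P0
  5='c' goto b→11 d→6
  6='cd' goto c→7
  7='cdc' goto ·  ←P1
  8='b' goto a→9 b→15
  9='ba' goto b→10
  10='bab' goto ·  ←P2
  11='cb' goto b→12
  12='cbb' goto c→13
  13='cbbc' goto c→14
  14='cbbcc' goto ·  ←P3
  15='bb' goto c→16
  16='bbc' goto c→17
  17='bbcc' goto ·  ←P4

BFS fail/out derivation:
  fail(1) 'a': from fail(0)=0 chase 'a': 0 ⇒ 0;  out=∅∪out(0)=∅
  fail(5) 'c': from fail(0)=0 chase 'c': 0 ⇒ 0;  out=∅∪out(0)=∅
  fail(8) 'b': from fail(0)=0 chase 'b': 0 ⇒ 0;  out=∅∪out(0)=∅
  fail(2) 'ab': from fail(1)=0 chase 'b': 0 ⇒ 8;  out=∅∪out(8)=∅
  fail(6) 'cd': from fail(5)=0 chase 'd': 0 ⇒ 0;  out=∅∪out(0)=∅
  fail(9) 'ba': from fail(8)=0 chase 'a': 0 ⇒ 1;  out=∅∪out(1)=∅
  fail(11) 'cb': from fail(5)=0 chase 'b': 0 ⇒ 8;  out=∅∪out(8)=∅
  fail(15) 'bb': from fail(8)=0 chase 'b': 0 ⇒ 8;  out=∅∪out(8)=∅
  fail(3) 'abc': from fail(2)=8 chase 'c': 8→0 ⇒ 5;  out=∅∪out(5)=∅
  fail(7) 'cdc': from fail(6)=0 chase 'c': 0 ⇒ 5;  out={1}∪out(5)={1}
  fail(10) 'bab': from fail(9)=1 chase 'b': 1 ⇒ 2;  out={2}∪out(2)={2}
  fail(12) 'cbb': from fail(11)=8 chase 'b': 8 ⇒ 15;  out=∅∪out(15)=∅
  fail(16) 'bbc': from fail(15)=8 chase 'c': 8→0 ⇒ 5;  out=∅∪out(5)=∅
  fail(4) 'abcd': from fail(3)=5 chase 'd': 5 ⇒ 6;  out={0}∪out(6)={0}
  fail(13) 'cbbc': from fail(12)=15 chase 'c': 15 ⇒ 16;  out=∅∪out(16)=∅
  fail(17) 'bbcc': from fail(16)=5 chase 'c': 5→0 ⇒ 5;  out={4}∪out(5)={4}
  fail(14) 'cbbcc': from fail(13)=16 chase 'c': 16 ⇒ 17;  out={3}∪out(17)={3,4}

Scan:
i=0 'c': node 0→5
i=1 'b': node 5→11
i=2 'b': node 11→12
i=3 'c': node 12→13
i=4 'c': node 13→14  → match P3@[0:4],P4@[1:4]
i=5 'a': node 14→1 (via fail)
i=6 'b': node 1→2
i=7 'a': node 2→9 (via fail)
i=8 'b': node 9→10  → match P2@[6:8]
i=9 'd': node 10→0 (via fail)
i=10 'c': node 0→5
i=11 'b': node 5→11
i=12 'b': node 11→12
i=13 'c': node 12→13
i=14 'c': node 13→14  → match P3@[10:14],P4@[11:14]
i=15 'b': node 14→11 (via fail)
i=16 'a': node 11→9 (via fail)
i=17 'a': node 9→1 (via fail)
i=18 'a': node 1→1 (via fail)
i=19 'c': node 1→5 (via fail)
i=20 'd': node 5→6
i=21 'c': node 6→7  → match P1@[19:21]
i=22 'd': node 7→6 (via fail)
i=23 'a': node 6→1 (via fail)
i=24 'b': node 1→2
i=25 'c': node 2→3
i=26 'd': node 3→4  → match P0@[23:26]
i=27 'd': node 4→0 (via fail)
i=28 'd': node 0→0
i=29 'b': node 0→8
i=30 'b': node 8→15
i=31 'c': node 15→16
i=32 'c': node 16→17  → match P4@[29:32]
i=33 'b': node 17→11 (via fail)
i=34 'a': node 11→9 (via fail)
i=35 'b': node 9→10  → match P2@[33:35]
i=36 'c': node 10→3 (via fail)
i=37 'c': node 3→5 (via fail)
i=38 'd': node 5→6
i=39 'c': node 6→7  → match P1@[37:39]
i=40 'b': node 7→11 (via fail)
i=41 'c': node 11→5 (via fail)
i=42 'c': node 5→5 (via fail)
i=43 'd': node 5→6
i=44 'c': node 6→7  → match P1@[42:44]
i=45 'd': node 7→6 (via fail)
i=46 'b': node 6→8 (via fail)
i=47 'a': node 8→9
i=48 'b': node 9→10  → match P2@[46:48]
i=49 'd': node 10→0 (via fail)
i=50 'c': node 0→5
i=51 'c': node 5→5 (via fail)
i=52 'd': node 5→6
i=53 'c': node 6→7  → match P1@[51:53]
i=54 'c': node 7→5 (via fail)
i=55 'b': node 5→11
i=56 'b': node 11→12
i=57 'c': node 12→13
i=58 'c': node 13→14  → match P3@[54:58],P4@[55:58]
i=59 'c': node 14→5 (via fail)
i=60 'b': node 5→11
i=61 'b': node 11→12

All matches (sorted): [[4,3],[4,4],[8,2],[14,3],[14,4],[21,1],[26,0],[32,4],[35,2],[39,1],[44,1],[48,2],[53,1],[58,3],[58,4]]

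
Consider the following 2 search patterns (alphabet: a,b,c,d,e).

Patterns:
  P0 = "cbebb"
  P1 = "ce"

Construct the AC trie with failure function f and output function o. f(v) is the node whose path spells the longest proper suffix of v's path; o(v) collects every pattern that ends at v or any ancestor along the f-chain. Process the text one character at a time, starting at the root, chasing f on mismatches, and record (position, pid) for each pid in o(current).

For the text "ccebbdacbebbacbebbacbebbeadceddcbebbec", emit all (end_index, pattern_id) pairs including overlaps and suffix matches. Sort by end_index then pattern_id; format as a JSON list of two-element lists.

Build automaton:
Trie nodes:
  n0 'ε': c→1
  n1 'c': b→2 e→6
  n2 'cb': e→3
  n3 'cbe': b→4
  n4 'cbeb': b→5
  n5 'cbebb': ·  ←P0
  n6 'ce': ·  ←P1

Failure links (BFS by depth):
  fail(1) 'c': from fail(0)=0 chase 'c': 0 ⇒ 0;  out=∅∪out(0)=∅
  fail(2) 'cb': from fail(1)=0 chase 'b': 0 ⇒ 0;  out=∅∪out(0)=∅
  fail(6) 'ce': from fail(1)=0 chase 'e': 0 ⇒ 0;  out={1}∪out(0)={1}
  fail(3) 'cbe': from fail(2)=0 chase 'e': 0 ⇒ 0;  out=∅∪out(0)=∅
  fail(4) 'cbeb': from fail(3)=0 chase 'b': 0 ⇒ 0;  out=∅∪out(0)=∅
  fail(5) 'cbebb': from fail(4)=0 chase 'b': 0 ⇒ 0;  out={0}∪out(0)={0}

Run:
i=0 'c': node 0→1
i=1 'c': node 1→1 (via fail)
i=2 'e': node 1→6  ** P1@[1:2]
i=3 'b': node 6→0 (via fail)
i=4 'b': node 0→0
i=5 'd': node 0→0
i=6 'a': node 0→0
i=7 'c': node 0→1
i=8 'b': node 1→2
i=9 'e': node 2→3
i=10 'b': node 3→4
i=11 'b': node 4→5  ** P0@[7:11]
i=12 'a': node 5→0 (via fail)
i=13 'c': node 0→1
i=14 'b': node 1→2
i=15 'e': node 2→3
i=16 'b': node 3→4
i=17 'b': node 4→5  ** P0@[13:17]
i=18 'a': node 5→0 (via fail)
i=19 'c': node 0→1
i=20 'b': node 1→2
i=21 'e': node 2→3
i=22 'b': node 3→4
i=23 'b': node 4→5  ** P0@[19:23]
i=24 'e': node 5→0 (via fail)
i=25 'a': node 0→0
i=26 'd': node 0→0
i=27 'c': node 0→1
i=28 'e': node 1→6  ** P1@[27:28]
i=29 'd': node 6→0 (via fail)
i=30 'd': node 0→0
i=31 'c': node 0→1
i=32 'b': node 1→2
i=33 'e': node 2→3
i=34 'b': node 3→4
i=35 'b': node 4→5  ** P0@[31:35]
i=36 'e': node 5→0 (via fail)
i=37 'c': node 0→1

All matches (sorted): [[2,1],[11,0],[17,0],[23,0],[28,1],[35,0]]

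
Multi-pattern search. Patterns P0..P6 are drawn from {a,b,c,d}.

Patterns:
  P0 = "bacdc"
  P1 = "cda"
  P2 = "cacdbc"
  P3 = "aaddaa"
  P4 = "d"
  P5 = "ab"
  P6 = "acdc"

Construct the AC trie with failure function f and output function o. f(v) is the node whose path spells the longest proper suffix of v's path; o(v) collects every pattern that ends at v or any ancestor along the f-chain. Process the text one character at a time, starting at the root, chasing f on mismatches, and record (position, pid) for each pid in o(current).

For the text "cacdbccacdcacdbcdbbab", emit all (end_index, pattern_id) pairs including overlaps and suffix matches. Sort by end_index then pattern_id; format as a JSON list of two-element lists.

Build:
Trie (insert patterns):
  n0 'ε': a→14 b→1 c→6 d→20
  n1 'b': a→2
  n2 'ba': c→3
  n3 'bac': d→4
  n4 'bacd': c→5
  n5 'bacdc': ·  ←P0
  n6 'c': a→9 d→7
  n7 'cd': a→8
  n8 'cda': ·  ←P1
  n9 'ca': c→10
  n10 'cac': d→11
  n11 'cacd': b→12
  n12 'cacdb': c→13
  n13 'cacdbc': ·  ←P2
  n14 'a': a→15 b→21 c→22
  n15 'aa': d→16
  n16 'aad': d→17
  n17 'aadd': a→18
  n18 'aadda': a→19
  n19 'aaddaa': ·  ←P3
  n20 'd': ·  ←P4
  n21 'ab': ·  ←P5
  n22 'ac': d→23
  n23 'acd': c→24
  n24 'acdc': ·  ←P6

BFS fail/out derivation:
  n1('b'): parent n0 fail=0; on 'b' 0 → fail=0;  out ∅∪∅=∅
  n6('c'): parent n0 fail=0; on 'c' 0 → fail=0;  out ∅∪∅=∅
  n14('a'): parent n0 fail=0; on 'a' 0 → fail=0;  out ∅∪∅=∅
  n20('d'): parent n0 fail=0; on 'd' 0 → fail=0;  out {4}∪∅={4}
  n2('ba'): parent n1 fail=0; on 'a' 0 → fail=14;  out ∅∪∅=∅
  n7('cd'): parent n6 fail=0; on 'd' 0 → fail=20;  out ∅∪{4}={4}
  n9('ca'): parent n6 fail=0; on 'a' 0 → fail=14;  out ∅∪∅=∅
  n15('aa'): parent n14 fail=0; on 'a' 0 → fail=14;  out ∅∪∅=∅
  n21('ab'): parent n14 fail=0; on 'b' 0 → fail=1;  out {5}∪∅={5}
  n22('ac'): parent n14 fail=0; on 'c' 0 → fail=6;  out ∅∪∅=∅
  n3('bac'): parent n2 fail=14; on 'c' 14 → fail=22;  out ∅∪∅=∅
  n8('cda'): parent n7 fail=20; on 'a' 20→0 → fail=14;  out {1}∪∅={1}
  n10('cac'): parent n9 fail=14; on 'c' 14 → fail=22;  out ∅∪∅=∅
  n16('aad'): parent n15 fail=14; on 'd' 14→0 → fail=20;  out ∅∪{4}={4}
  n23('acd'): parent n22 fail=6; on 'd' 6 → fail=7;  out ∅∪{4}={4}
  n4('bacd'): parent n3 fail=22; on 'd' 22 → fail=23;  out ∅∪{4}={4}
  n11('cacd'): parent n10 fail=22; on 'd' 22 → fail=23;  out ∅∪{4}={4}
  n17('aadd'): parent n16 fail=20; on 'd' 20→0 → fail=20;  out ∅∪{4}={4}
  n24('acdc'): parent n23 fail=7; on 'c' 7→20→0 → fail=6;  out {6}∪∅={6}
  n5('bacdc'): parent n4 fail=23; on 'c' 23 → fail=24;  out {0}∪{6}={0,6}
  n12('cacdb'): parent n11 fail=23; on 'b' 23→7→20→0 → fail=1;  out ∅∪∅=∅
  n18('aadda'): parent n17 fail=20; on 'a' 20→0 → fail=14;  out ∅∪∅=∅
  n13('cacdbc'): parent n12 fail=1; on 'c' 1→0 → fail=6;  out {2}∪∅={2}
  n19('aaddaa'): parent n18 fail=14; on 'a' 14 → fail=15;  out {3}∪∅={3}

Scan:
pos 0 'c': at 6
pos 1 'a': at 9
pos 2 'c': at 10
pos 3 'd': at 11  ** P4@[3:3]
pos 4 'b': at 12
pos 5 'c': at 13  ** P2@[0:5]
pos 6 'c': at 6 (fail-walked)
pos 7 'a': at 9
pos 8 'c': at 10
pos 9 'd': at 11  ** P4@[9:9]
pos 10 'c': at 24 (fail-walked)  ** P6@[7:10]
pos 11 'a': at 9 (fail-walked)
pos 12 'c': at 10
pos 13 'd': at 11  ** P4@[13:13]
pos 14 'b': at 12
pos 15 'c': at 13  ** P2@[10:15]
pos 16 'd': at 7 (fail-walked)  ** P4@[16:16]
pos 17 'b': at 1 (fail-walked)
pos 18 'b': at 1 (fail-walked)
pos 19 'a': at 2
pos 20 'b': at 21 (fail-walked)  ** P5@[19:20]

All matches (sorted): [[3,4],[5,2],[9,4],[10,6],[13,4],[15,2],[16,4],[20,5]]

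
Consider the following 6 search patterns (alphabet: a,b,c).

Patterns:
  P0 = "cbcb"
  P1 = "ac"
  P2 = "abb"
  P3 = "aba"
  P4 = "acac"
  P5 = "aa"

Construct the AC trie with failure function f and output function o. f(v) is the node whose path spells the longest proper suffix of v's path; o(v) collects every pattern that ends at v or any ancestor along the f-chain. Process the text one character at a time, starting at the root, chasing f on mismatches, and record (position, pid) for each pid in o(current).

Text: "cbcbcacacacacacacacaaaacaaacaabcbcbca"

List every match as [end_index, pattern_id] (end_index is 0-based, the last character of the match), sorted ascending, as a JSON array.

Build:
Trie (insert patterns):
  n0 'ε': a→5 c→1
  n1 'c': b→2
  n2 'cb': c→3
  n3 'cbc': b→4
  n4 'cbcb': ·  [P0 ends]
  n5 'a': a→12 b→7 c→6
  n6 'ac': a→10  [P1 ends]
  n7 'ab': a→9 b→8
  n8 'abb': ·  [P2 ends]
  n9 'aba': ·  [P3 ends]
  n10 'aca': c→11
  n11 'acac': ·  [P4 ends]
  n12 'aa': ·  [P5 ends]

BFS fail/out derivation:
  n1('c'): parent n0 fail=0; on 'c' 0 → fail=0;  out ∅∪∅=∅
  n5('a'): parent n0 fail=0; on 'a' 0 → fail=0;  out ∅∪∅=∅
  n2('cb'): parent n1 fail=0; on 'b' 0 → fail=0;  out ∅∪∅=∅
  n6('ac'): parent n5 fail=0; on 'c' 0 → fail=1;  out {1}∪∅={1}
  n7('ab'): parent n5 fail=0; on 'b' 0 → fail=0;  out ∅∪∅=∅
  n12('aa'): parent n5 fail=0; on 'a' 0 → fail=5;  out {5}∪∅={5}
  n3('cbc'): parent n2 fail=0; on 'c' 0 → fail=1;  out ∅∪∅=∅
  n8('abb'): parent n7 fail=0; on 'b' 0 → fail=0;  out {2}∪∅={2}
  n9('aba'): parent n7 fail=0; on 'a' 0 → fail=5;  out {3}∪∅={3}
  n10('aca'): parent n6 fail=1; on 'a' 1→0 → fail=5;  out ∅∪∅=∅
  n4('cbcb'): parent n3 fail=1; on 'b' 1 → fail=2;  out {0}∪∅={0}
  n11('acac'): parent n10 fail=5; on 'c' 5 → fail=6;  out {4}∪{1}={1,4}

Text stream:
pos 0 'c': at 1
pos 1 'b': at 2
pos 2 'c': at 3
pos 3 'b': at 4  emit P0@[0:3]
pos 4 'c': at 3 (fail-walked)
pos 5 'a': at 5 (fail-walked)
pos 6 'c': at 6  emit P1@[5:6]
pos 7 'a': at 10
pos 8 'c': at 11  emit P1@[7:8],P4@[5:8]
pos 9 'a': at 10 (fail-walked)
pos 10 'c': at 11  emit P1@[9:10],P4@[7:10]
pos 11 'a': at 10 (fail-walked)
pos 12 'c': at 11  emit P1@[11:12],P4@[9:12]
pos 13 'a': at 10 (fail-walked)
pos 14 'c': at 11  emit P1@[13:14],P4@[11:14]
pos 15 'a': at 10 (fail-walked)
pos 16 'c': at 11  emit P1@[15:16],P4@[13:16]
pos 17 'a': at 10 (fail-walked)
pos 18 'c': at 11  emit P1@[17:18],P4@[15:18]
pos 19 'a': at 10 (fail-walked)
pos 20 'a': at 12 (fail-walked)  emit P5@[19:20]
pos 21 'a': at 12 (fail-walked)  emit P5@[20:21]
pos 22 'a': at 12 (fail-walked)  emit P5@[21:22]
pos 23 'c': at 6 (fail-walked)  emit P1@[22:23]
pos 24 'a': at 10
pos 25 'a': at 12 (fail-walked)  emit P5@[24:25]
pos 26 'a': at 12 (fail-walked)  emit P5@[25:26]
pos 27 'c': at 6 (fail-walked)  emit P1@[26:27]
pos 28 'a': at 10
pos 29 'a': at 12 (fail-walked)  emit P5@[28:29]
pos 30 'b': at 7 (fail-walked)
pos 31 'c': at 1 (fail-walked)
pos 32 'b': at 2
pos 33 'c': at 3
pos 34 'b': at 4  emit P0@[31:34]
pos 35 'c': at 3 (fail-walked)
pos 36 'a': at 5 (fail-walked)

Matches: [[3,0],[6,1],[8,1],[8,4],[10,1],[10,4],[12,1],[12,4],[14,1],[14,4],[16,1],[16,4],[18,1],[18,4],[20,5],[21,5],[22,5],[23,1],[25,5],[26,5],[27,1],[29,5],[34,0]]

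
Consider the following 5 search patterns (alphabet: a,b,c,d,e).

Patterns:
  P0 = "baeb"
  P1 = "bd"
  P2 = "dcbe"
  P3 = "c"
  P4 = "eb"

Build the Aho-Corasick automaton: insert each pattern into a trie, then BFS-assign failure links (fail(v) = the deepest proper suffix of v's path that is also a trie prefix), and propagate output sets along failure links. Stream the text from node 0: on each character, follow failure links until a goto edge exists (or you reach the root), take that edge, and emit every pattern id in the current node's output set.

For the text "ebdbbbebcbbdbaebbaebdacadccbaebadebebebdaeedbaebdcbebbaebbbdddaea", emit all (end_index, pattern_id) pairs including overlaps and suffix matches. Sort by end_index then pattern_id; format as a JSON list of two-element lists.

Construct AC machine:
Trie (insert patterns):
  0='ε' goto b→1 c→10 d→6 e→11
  1='b' goto a→2 d→5
  2='ba' goto e→3
  3='bae' goto b→4
  4='baeb' goto ·  ←P0
  5='bd' goto ·  ←P1
  6='d' goto c→7
  7='dc' goto b→8
  8='dcb' goto e→9
  9='dcbe' goto ·  ←P2
  10='c' goto ·  ←P3
  11='e' goto b→12
  12='eb' goto ·  ←P4

Failure links (BFS by depth):
  n1('b'): parent n0 fail=0; on 'b' 0 → fail=0;  out ∅∪∅=∅
  n6('d'): parent n0 fail=0; on 'd' 0 → fail=0;  out ∅∪∅=∅
  n10('c'): parent n0 fail=0; on 'c' 0 → fail=0;  out {3}∪∅={3}
  n11('e'): parent n0 fail=0; on 'e' 0 → fail=0;  out ∅∪∅=∅
  n2('ba'): parent n1 fail=0; on 'a' 0 → fail=0;  out ∅∪∅=∅
  n5('bd'): parent n1 fail=0; on 'd' 0 → fail=6;  out {1}∪∅={1}
  n7('dc'): parent n6 fail=0; on 'c' 0 → fail=10;  out ∅∪{3}={3}
  n12('eb'): parent n11 fail=0; on 'b' 0 → fail=1;  out {4}∪∅={4}
  n3('bae'): parent n2 fail=0; on 'e' 0 → fail=11;  out ∅∪∅=∅
  n8('dcb'): parent n7 fail=10; on 'b' 10→0 → fail=1;  out ∅∪∅=∅
  n4('baeb'): parent n3 fail=11; on 'b' 11 → fail=12;  out {0}∪{4}={0,4}
  n9('dcbe'): parent n8 fail=1; on 'e' 1→0 → fail=11;  out {2}∪∅={2}

Run:
pos 0 'e': at 11
pos 1 'b': at 12  → match P4@[0:1]
pos 2 'd': at 5 (via fail)  → match P1@[1:2]
pos 3 'b': at 1 (via fail)
pos 4 'b': at 1 (via fail)
pos 5 'b': at 1 (via fail)
pos 6 'e': at 11 (via fail)
pos 7 'b': at 12  → match P4@[6:7]
pos 8 'c': at 10 (via fail)  → match P3@[8:8]
pos 9 'b': at 1 (via fail)
pos 10 'b': at 1 (via fail)
pos 11 'd': at 5  → match P1@[10:11]
pos 12 'b': at 1 (via fail)
pos 13 'a': at 2
pos 14 'e': at 3
pos 15 'b': at 4  → match P0@[12:15],P4@[14:15]
pos 16 'b': at 1 (via fail)
pos 17 'a': at 2
pos 18 'e': at 3
pos 19 'b': at 4  → match P0@[16:19],P4@[18:19]
pos 20 'd': at 5 (via fail)  → match P1@[19:20]
pos 21 'a': at 0 (via fail)
pos 22 'c': at 10  → match P3@[22:22]
pos 23 'a': at 0 (via fail)
pos 24 'd': at 6
pos 25 'c': at 7  → match P3@[25:25]
pos 26 'c': at 10 (via fail)  → match P3@[26:26]
pos 27 'b': at 1 (via fail)
pos 28 'a': at 2
pos 29 'e': at 3
pos 30 'b': at 4  → match P0@[27:30],P4@[29:30]
pos 31 'a': at 2 (via fail)
pos 32 'd': at 6 (via fail)
pos 33 'e': at 11 (via fail)
pos 34 'b': at 12  → match P4@[33:34]
pos 35 'e': at 11 (via fail)
pos 36 'b': at 12  → match P4@[35:36]
pos 37 'e': at 11 (via fail)
pos 38 'b': at 12  → match P4@[37:38]
pos 39 'd': at 5 (via fail)  → match P1@[38:39]
pos 40 'a': at 0 (via fail)
pos 41 'e': at 11
pos 42 'e': at 11 (via fail)
pos 43 'd': at 6 (via fail)
pos 44 'b': at 1 (via fail)
pos 45 'a': at 2
pos 46 'e': at 3
pos 47 'b': at 4  → match P0@[44:47],P4@[46:47]
pos 48 'd': at 5 (via fail)  → match P1@[47:48]
pos 49 'c': at 7 (via fail)  → match P3@[49:49]
pos 50 'b': at 8
pos 51 'e': at 9  → match P2@[48:51]
pos 52 'b': at 12 (via fail)  → match P4@[51:52]
pos 53 'b': at 1 (via fail)
pos 54 'a': at 2
pos 55 'e': at 3
pos 56 'b': at 4  → match P0@[53:56],P4@[55:56]
pos 57 'b': at 1 (via fail)
pos 58 'b': at 1 (via fail)
pos 59 'd': at 5  → match P1@[58:59]
pos 60 'd': at 6 (via fail)
pos 61 'd': at 6 (via fail)
pos 62 'a': at 0 (via fail)
pos 63 'e': at 11
pos 64 'a': at 0 (via fail)

All matches (sorted): [[1,4],[2,1],[7,4],[8,3],[11,1],[15,0],[15,4],[19,0],[19,4],[20,1],[22,3],[25,3],[26,3],[30,0],[30,4],[34,4],[36,4],[38,4],[39,1],[47,0],[47,4],[48,1],[49,3],[51,2],[52,4],[56,0],[56,4],[59,1]]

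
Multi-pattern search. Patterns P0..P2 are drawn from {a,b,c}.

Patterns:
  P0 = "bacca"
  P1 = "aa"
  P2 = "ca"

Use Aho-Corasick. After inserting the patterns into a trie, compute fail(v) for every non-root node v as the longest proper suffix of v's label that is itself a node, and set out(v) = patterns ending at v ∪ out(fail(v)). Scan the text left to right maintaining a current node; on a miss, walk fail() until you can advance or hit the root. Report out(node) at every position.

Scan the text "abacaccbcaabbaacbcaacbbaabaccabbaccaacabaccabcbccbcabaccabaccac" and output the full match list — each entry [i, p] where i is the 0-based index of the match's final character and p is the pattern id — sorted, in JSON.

Build:
Trie nodes:
  n0 'ε': a→6 b→1 c→8
  n1 'b': a→2
  n2 'ba': c→3
  n3 'bac': c→4
  n4 'bacc': a→5
  n5 'bacca': ·  ←P0
  n6 'a': a→7
  n7 'aa': ·  ←P1
  n8 'c': a→9
  n9 'ca': ·  ←P2

Failure links (BFS by depth):
  n1('b'): parent n0 fail=0; on 'b' 0 → fail=0;  out ∅∪∅=∅
  n6('a'): parent n0 fail=0; on 'a' 0 → fail=0;  out ∅∪∅=∅
  n8('c'): parent n0 fail=0; on 'c' 0 → fail=0;  out ∅∪∅=∅
  n2('ba'): parent n1 fail=0; on 'a' 0 → fail=6;  out ∅∪∅=∅
  n7('aa'): parent n6 fail=0; on 'a' 0 → fail=6;  out {1}∪∅={1}
  n9('ca'): parent n8 fail=0; on 'a' 0 → fail=6;  out {2}∪∅={2}
  n3('bac'): parent n2 fail=6; on 'c' 6→0 → fail=8;  out ∅∪∅=∅
  n4('bacc'): parent n3 fail=8; on 'c' 8→0 → fail=8;  out ∅∪∅=∅
  n5('bacca'): parent n4 fail=8; on 'a' 8 → fail=9;  out {0}∪{2}={0,2}

Run:
[0] read 'a'  n0⇒n6
[1] read 'b'  n6⇒n1 (fail-walked)
[2] read 'a'  n1⇒n2
[3] read 'c'  n2⇒n3
[4] read 'a'  n3⇒n9 (fail-walked)  → match P2@[3:4]
[5] read 'c'  n9⇒n8 (fail-walked)
[6] read 'c'  n8⇒n8 (fail-walked)
[7] read 'b'  n8⇒n1 (fail-walked)
[8] read 'c'  n1⇒n8 (fail-walked)
[9] read 'a'  n8⇒n9  → match P2@[8:9]
[10] read 'a'  n9⇒n7 (fail-walked)  → match P1@[9:10]
[11] read 'b'  n7⇒n1 (fail-walked)
[12] read 'b'  n1⇒n1 (fail-walked)
[13] read 'a'  n1⇒n2
[14] read 'a'  n2⇒n7 (fail-walked)  → match P1@[13:14]
[15] read 'c'  n7⇒n8 (fail-walked)
[16] read 'b'  n8⇒n1 (fail-walked)
[17] read 'c'  n1⇒n8 (fail-walked)
[18] read 'a'  n8⇒n9  → match P2@[17:18]
[19] read 'a'  n9⇒n7 (fail-walked)  → match P1@[18:19]
[20] read 'c'  n7⇒n8 (fail-walked)
[21] read 'b'  n8⇒n1 (fail-walked)
[22] read 'b'  n1⇒n1 (fail-walked)
[23] read 'a'  n1⇒n2
[24] read 'a'  n2⇒n7 (fail-walked)  → match P1@[23:24]
[25] read 'b'  n7⇒n1 (fail-walked)
[26] read 'a'  n1⇒n2
[27] read 'c'  n2⇒n3
[28] read 'c'  n3⇒n4
[29] read 'a'  n4⇒n5  → match P0@[25:29],P2@[28:29]
[30] read 'b'  n5⇒n1 (fail-walked)
[31] read 'b'  n1⇒n1 (fail-walked)
[32] read 'a'  n1⇒n2
[33] read 'c'  n2⇒n3
[34] read 'c'  n3⇒n4
[35] read 'a'  n4⇒n5  → match P0@[31:35],P2@[34:35]
[36] read 'a'  n5⇒n7 (fail-walked)  → match P1@[35:36]
[37] read 'c'  n7⇒n8 (fail-walked)
[38] read 'a'  n8⇒n9  → match P2@[37:38]
[39] read 'b'  n9⇒n1 (fail-walked)
[40] read 'a'  n1⇒n2
[41] read 'c'  n2⇒n3
[42] read 'c'  n3⇒n4
[43] read 'a'  n4⇒n5  → match P0@[39:43],P2@[42:43]
[44] read 'b'  n5⇒n1 (fail-walked)
[45] read 'c'  n1⇒n8 (fail-walked)
[46] read 'b'  n8⇒n1 (fail-walked)
[47] read 'c'  n1⇒n8 (fail-walked)
[48] read 'c'  n8⇒n8 (fail-walked)
[49] read 'b'  n8⇒n1 (fail-walked)
[50] read 'c'  n1⇒n8 (fail-walked)
[51] read 'a'  n8⇒n9  → match P2@[50:51]
[52] read 'b'  n9⇒n1 (fail-walked)
[53] read 'a'  n1⇒n2
[54] read 'c'  n2⇒n3
[55] read 'c'  n3⇒n4
[56] read 'a'  n4⇒n5  → match P0@[52:56],P2@[55:56]
[57] read 'b'  n5⇒n1 (fail-walked)
[58] read 'a'  n1⇒n2
[59] read 'c'  n2⇒n3
[60] read 'c'  n3⇒n4
[61] read 'a'  n4⇒n5  → match P0@[57:61],P2@[60:61]
[62] read 'c'  n5⇒n8 (fail-walked)

Result: [[4,2],[9,2],[10,1],[14,1],[18,2],[19,1],[24,1],[29,0],[29,2],[35,0],[35,2],[36,1],[38,2],[43,0],[43,2],[51,2],[56,0],[56,2],[61,0],[61,2]]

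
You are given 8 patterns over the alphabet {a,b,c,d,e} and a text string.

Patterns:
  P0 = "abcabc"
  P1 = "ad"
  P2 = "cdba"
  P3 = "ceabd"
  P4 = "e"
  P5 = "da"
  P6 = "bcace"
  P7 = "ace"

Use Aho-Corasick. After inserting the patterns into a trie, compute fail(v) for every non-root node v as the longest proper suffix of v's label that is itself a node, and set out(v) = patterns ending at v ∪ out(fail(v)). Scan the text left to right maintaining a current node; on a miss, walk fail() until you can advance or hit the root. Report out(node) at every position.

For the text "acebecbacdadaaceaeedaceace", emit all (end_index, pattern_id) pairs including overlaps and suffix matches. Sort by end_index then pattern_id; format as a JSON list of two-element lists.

Build:
Trie nodes:
  0='ε' goto a→1 b→19 c→8 d→17 e→16
  1='a' goto b→2 c→24 d→7
  2='ab' goto c→3
  3='abc' goto a→4
  4='abca' goto b→5
  5='abcab' goto c→6
  6='abcabc' goto ·  ←P0
  7='ad' goto ·  ←P1
  8='c' goto d→9 e→12
  9='cd' goto b→10
  10='cdb' goto a→11
  11='cdba' goto ·  ←P2
  12='ce' goto a→13
  13='cea' goto b→14
  14='ceab' goto d→15
  15='ceabd' goto ·  ←P3
  16='e' goto ·  ←P4
  17='d' goto a→18
  18='da' goto ·  ←P5
  19='b' goto c→20
  20='bc' goto a→21
  21='bca' goto c→22
  22='bcac' goto e→23
  23='bcace' goto ·  ←P6
  24='ac' goto e→25
  25='ace' goto ·  ←P7

BFS fail/out derivation:
  fail(1) 'a': from fail(0)=0 chase 'a': 0 ⇒ 0;  out=∅∪out(0)=∅
  fail(8) 'c': from fail(0)=0 chase 'c': 0 ⇒ 0;  out=∅∪out(0)=∅
  fail(16) 'e': from fail(0)=0 chase 'e': 0 ⇒ 0;  out={4}∪out(0)={4}
  fail(17) 'd': from fail(0)=0 chase 'd': 0 ⇒ 0;  out=∅∪out(0)=∅
  fail(19) 'b': from fail(0)=0 chase 'b': 0 ⇒ 0;  out=∅∪out(0)=∅
  fail(2) 'ab': from fail(1)=0 chase 'b': 0 ⇒ 19;  out=∅∪out(19)=∅
  fail(7) 'ad': from fail(1)=0 chase 'd': 0 ⇒ 17;  out={1}∪out(17)={1}
  fail(9) 'cd': from fail(8)=0 chase 'd': 0 ⇒ 17;  out=∅∪out(17)=∅
  fail(12) 'ce': from fail(8)=0 chase 'e': 0 ⇒ 16;  out=∅∪out(16)={4}
  fail(18) 'da': from fail(17)=0 chase 'a': 0 ⇒ 1;  out={5}∪out(1)={5}
  fail(20) 'bc': from fail(19)=0 chase 'c': 0 ⇒ 8;  out=∅∪out(8)=∅
  fail(24) 'ac': from fail(1)=0 chase 'c': 0 ⇒ 8;  out=∅∪out(8)=∅
  fail(3) 'abc': from fail(2)=19 chase 'c': 19 ⇒ 20;  out=∅∪out(20)=∅
  fail(10) 'cdb': from fail(9)=17 chase 'b': 17→0 ⇒ 19;  out=∅∪out(19)=∅
  fail(13) 'cea': from fail(12)=16 chase 'a': 16→0 ⇒ 1;  out=∅∪out(1)=∅
  fail(21) 'bca': from fail(20)=8 chase 'a': 8→0 ⇒ 1;  out=∅∪out(1)=∅
  fail(25) 'ace': from fail(24)=8 chase 'e': 8 ⇒ 12;  out={7}∪out(12)={4,7}
  fail(4) 'abca': from fail(3)=20 chase 'a': 20 ⇒ 21;  out=∅∪out(21)=∅
  fail(11) 'cdba': from fail(10)=19 chase 'a': 19→0 ⇒ 1;  out={2}∪out(1)={2}
  fail(14) 'ceab': from fail(13)=1 chase 'b': 1 ⇒ 2;  out=∅∪out(2)=∅
  fail(22) 'bcac': from fail(21)=1 chase 'c': 1 ⇒ 24;  out=∅∪out(24)=∅
  fail(5) 'abcab': from fail(4)=21 chase 'b': 21→1 ⇒ 2;  out=∅∪out(2)=∅
  fail(15) 'ceabd': from fail(14)=2 chase 'd': 2→19→0 ⇒ 17;  out={3}∪out(17)={3}
  fail(23) 'bcace': from fail(22)=24 chase 'e': 24 ⇒ 25;  out={6}∪out(25)={4,6,7}
  fail(6) 'abcabc': from fail(5)=2 chase 'c': 2 ⇒ 3;  out={0}∪out(3)={0}

Run:
i=0 'a': node 0→1
i=1 'c': node 1→24
i=2 'e': node 24→25  → match P4@[2:2],P7@[0:2]
i=3 'b': node 25→19 (fail-walked)
i=4 'e': node 19→16 (fail-walked)  → match P4@[4:4]
i=5 'c': node 16→8 (fail-walked)
i=6 'b': node 8→19 (fail-walked)
i=7 'a': node 19→1 (fail-walked)
i=8 'c': node 1→24
i=9 'd': node 24→9 (fail-walked)
i=10 'a': node 9→18 (fail-walked)  → match P5@[9:10]
i=11 'd': node 18→7 (fail-walked)  → match P1@[10:11]
i=12 'a': node 7→18 (fail-walked)  → match P5@[11:12]
i=13 'a': node 18→1 (fail-walked)
i=14 'c': node 1→24
i=15 'e': node 24→25  → match P4@[15:15],P7@[13:15]
i=16 'a': node 25→13 (fail-walked)
i=17 'e': node 13→16 (fail-walked)  → match P4@[17:17]
i=18 'e': node 16→16 (fail-walked)  → match P4@[18:18]
i=19 'd': node 16→17 (fail-walked)
i=20 'a': node 17→18  → match P5@[19:20]
i=21 'c': node 18→24 (fail-walked)
i=22 'e': node 24→25  → match P4@[22:22],P7@[20:22]
i=23 'a': node 25→13 (fail-walked)
i=24 'c': node 13→24 (fail-walked)
i=25 'e': node 24→25  → match P4@[25:25],P7@[23:25]

All matches (sorted): [[2,4],[2,7],[4,4],[10,5],[11,1],[12,5],[15,4],[15,7],[17,4],[18,4],[20,5],[22,4],[22,7],[25,4],[25,7]]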